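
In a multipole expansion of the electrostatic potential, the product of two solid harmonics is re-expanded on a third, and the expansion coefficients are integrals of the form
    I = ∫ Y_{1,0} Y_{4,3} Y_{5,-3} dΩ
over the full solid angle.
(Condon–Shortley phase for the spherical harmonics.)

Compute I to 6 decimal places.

-0.196426

m-sum 0 ✓  L=10 even ✓  3≤5≤5 ✓
Π(2lᵢ+1) = 3×9×11 = 297
triangle coeff Δ(1,4,5) = 1/495
Σ_t [0,0]: t=0:+1/576 = 1/576
(3j)²=5/99 [(1 4 5; 0 0 0)], sign=-1
Σ_t [0,0]: t=0:+1/5040 = 1/5040
(3j)²=16/495 [(1 4 5; 0 3 -3)], sign=+1
⇒ 4πI² = 16/33
I = (-1)√(16/33/(4π)) = -0.19642560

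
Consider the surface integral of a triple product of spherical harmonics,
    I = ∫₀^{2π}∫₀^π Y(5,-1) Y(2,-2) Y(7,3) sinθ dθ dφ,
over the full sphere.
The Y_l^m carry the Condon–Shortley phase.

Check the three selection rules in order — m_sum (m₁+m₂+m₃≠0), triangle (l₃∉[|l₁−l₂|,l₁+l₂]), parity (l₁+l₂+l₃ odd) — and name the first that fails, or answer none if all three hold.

none

m₁+m₂+m₃ = -1 − 2 + 3 = 0  ✓
triangle: |5−2|=3 ≤ l₃=7 ≤ 5+2=7  ✓
parity: l₁+l₂+l₃ = 14 is even  ✓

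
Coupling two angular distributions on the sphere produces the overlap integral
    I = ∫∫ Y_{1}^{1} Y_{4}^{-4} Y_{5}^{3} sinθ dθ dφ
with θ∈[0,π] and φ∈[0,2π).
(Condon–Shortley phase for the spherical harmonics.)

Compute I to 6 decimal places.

Rules hold: Σm=0, L=10 even, 3≤5≤5.
N = 3·9·11 = 297
Δ = 0!·2!·8!/11! = 1/495
Racah Σ t=0..0: t=0:+1/576 = 1/576
⇒ 3j(1 4 5; 0 0 0)² = 5/99, sgn -1
Racah Σ t=0..0: t=0:+1/80640 = 1/80640
⇒ 3j(1 4 5; 1 -4 3)² = 1/495, sgn +1
4πI² = N·(3j₀)²·(3jₘ)² = 1/33
I = -1·√(0.030303/4π) = -0.04910640

-0.049106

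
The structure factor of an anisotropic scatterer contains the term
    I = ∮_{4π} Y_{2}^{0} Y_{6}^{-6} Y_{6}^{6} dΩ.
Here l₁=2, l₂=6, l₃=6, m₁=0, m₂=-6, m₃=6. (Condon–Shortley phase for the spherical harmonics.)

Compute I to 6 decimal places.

Rules hold: Σm=0, L=14 even, 4≤6≤8.
N = 5·13·13 = 845
Δ = 2!·2!·10!/15! = 1/90090
Racah Σ t=0..2: t=0:+1/69120 t=1:−1/14400 t=2:+1/69120 = -7/172800
⇒ 3j(2 6 6; 0 0 0)² = 14/715, sgn -1
Racah Σ t=0..0: t=0:+1/14515200 = 1/14515200
⇒ 3j(2 6 6; 0 -6 6)² = 22/455, sgn +1
4πI² = N·(3j₀)²·(3jₘ)² = 4/5
I = -1·√(0.8/4π) = -0.25231325

-0.252313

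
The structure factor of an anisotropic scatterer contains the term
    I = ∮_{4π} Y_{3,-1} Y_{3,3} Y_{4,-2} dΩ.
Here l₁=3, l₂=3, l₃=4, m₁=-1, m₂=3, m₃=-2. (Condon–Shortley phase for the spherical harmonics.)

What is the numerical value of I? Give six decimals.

-0.188451

m-sum 0 ✓  L=10 even ✓  0≤4≤6 ✓
Π(2lᵢ+1) = 7×7×9 = 441
triangle coeff Δ(3,3,4) = 1/34650
Σ_t [0,2]: t=0:+1/72 t=1:−1/16 t=2:+1/72 = -5/144
(3j)²=2/77 [(3 3 4; 0 0 0)], sign=-1
Σ_t [2,2]: t=2:+1/192 = 1/192
(3j)²=3/77 [(3 3 4; -1 3 -2)], sign=+1
⇒ 4πI² = 54/121
I = (-1)√(54/121/(4π)) = -0.18845135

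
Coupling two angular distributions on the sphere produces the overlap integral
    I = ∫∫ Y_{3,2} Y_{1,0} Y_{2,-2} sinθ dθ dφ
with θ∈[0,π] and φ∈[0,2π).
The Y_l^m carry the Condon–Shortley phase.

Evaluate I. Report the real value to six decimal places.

0.184674

m-sum 0 ✓  L=6 even ✓  2≤2≤4 ✓
Π(2lᵢ+1) = 7×3×5 = 105
triangle coeff Δ(3,1,2) = 1/105
Σ_t [1,1]: t=1:−1/4 = -1/4
(3j)²=3/35 [(3 1 2; 0 0 0)], sign=-1
Σ_t [1,1]: t=1:−1/24 = -1/24
(3j)²=1/21 [(3 1 2; 2 0 -2)], sign=-1
⇒ 4πI² = 3/7
I = (+1)√(3/7/(4π)) = 0.18467439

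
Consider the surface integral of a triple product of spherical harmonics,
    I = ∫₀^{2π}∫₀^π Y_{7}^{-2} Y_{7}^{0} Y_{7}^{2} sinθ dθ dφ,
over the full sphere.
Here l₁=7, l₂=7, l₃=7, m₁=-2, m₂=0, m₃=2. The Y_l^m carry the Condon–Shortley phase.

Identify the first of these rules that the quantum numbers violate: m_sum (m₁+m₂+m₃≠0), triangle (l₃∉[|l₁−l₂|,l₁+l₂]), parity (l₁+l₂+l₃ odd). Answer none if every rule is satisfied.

Σmᵢ = 0  ✓
l₃∈[|l₁−l₂|,l₁+l₂]=[0,14], have l₃=7  ✓
Σlᵢ = 21 ⇒ odd  ✗

parity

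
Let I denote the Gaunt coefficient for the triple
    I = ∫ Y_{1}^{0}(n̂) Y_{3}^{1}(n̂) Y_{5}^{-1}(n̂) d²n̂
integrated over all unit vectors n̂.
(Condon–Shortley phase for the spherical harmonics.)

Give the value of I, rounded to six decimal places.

0.000000

triangle: need 2≤l₃≤4, have 5; I=0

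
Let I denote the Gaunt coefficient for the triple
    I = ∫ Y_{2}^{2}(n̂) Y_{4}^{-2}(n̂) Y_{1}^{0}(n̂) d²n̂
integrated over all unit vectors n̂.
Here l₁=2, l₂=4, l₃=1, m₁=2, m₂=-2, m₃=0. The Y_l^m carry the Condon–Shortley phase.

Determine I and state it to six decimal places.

0.000000

triangle: need 2≤l₃≤6, have 1; I=0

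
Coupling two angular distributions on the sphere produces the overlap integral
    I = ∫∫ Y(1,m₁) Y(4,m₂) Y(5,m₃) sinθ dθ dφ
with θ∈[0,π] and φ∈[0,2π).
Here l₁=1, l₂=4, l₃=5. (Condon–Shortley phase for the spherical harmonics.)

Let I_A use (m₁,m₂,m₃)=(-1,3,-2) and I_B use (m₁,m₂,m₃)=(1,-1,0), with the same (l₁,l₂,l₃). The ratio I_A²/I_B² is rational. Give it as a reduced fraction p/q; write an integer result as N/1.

3/10

Shared (l₁,l₂,l₃)=(1,4,5): N and (l;000)² cancel in I_A²/I_B².
A: Δ = 0!·2!·8!/11! = 1/495; Racah Σ t=0..0: t=0:+1/10080 = 1/10080; ⇒ 3j(1 4 5; -1 3 -2)² = 1/165, sgn -1
B: Δ = 0!·2!·8!/11! = 1/495; Racah Σ t=0..0: t=0:+1/1440 = 1/1440; ⇒ 3j(1 4 5; 1 -1 0)² = 2/99, sgn -1
I_A²/I_B² = (1/165)/(2/99) = 3/10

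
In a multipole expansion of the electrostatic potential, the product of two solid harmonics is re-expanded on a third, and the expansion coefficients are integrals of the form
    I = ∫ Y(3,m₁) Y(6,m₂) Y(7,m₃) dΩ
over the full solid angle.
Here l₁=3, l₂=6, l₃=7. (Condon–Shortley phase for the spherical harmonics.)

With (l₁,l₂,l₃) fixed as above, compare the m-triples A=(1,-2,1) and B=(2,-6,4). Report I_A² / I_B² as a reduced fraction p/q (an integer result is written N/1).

529/726

Same 3,6,7: normalisation and zero-m 3j drop out of the ratio.
A: Δ: 2! 4! 10! / 17! → 1/2042040; sum: t=0:+1/138240 t=1:−1/181440 t=2:+1/3870720 = 23/11612160; 3j²(3 6 7; 1 -2 1) = Δ·Π!·Σ² = 529/204204  (sign +1)
B: Δ: 2! 4! 10! / 17! → 1/2042040; sum: t=0:+1/43545600 = 1/43545600; 3j²(3 6 7; 2 -6 4) = Δ·Π!·Σ² = 11/3094  (sign -1)
I_A²/I_B² = (529/204204)/(11/3094) = 529/726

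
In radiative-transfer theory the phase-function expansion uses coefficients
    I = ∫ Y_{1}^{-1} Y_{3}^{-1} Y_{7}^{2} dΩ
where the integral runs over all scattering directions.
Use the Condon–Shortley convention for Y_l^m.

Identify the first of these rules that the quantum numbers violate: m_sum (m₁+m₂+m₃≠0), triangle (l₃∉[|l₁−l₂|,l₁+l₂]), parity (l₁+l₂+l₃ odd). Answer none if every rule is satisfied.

triangle

m₁+m₂+m₃ = -1 − 1 + 2 = 0  ✓
triangle: |1−3|=2 ≤ l₃=7 ≤ 1+3=4  ✗
parity: l₁+l₂+l₃ = 11 is odd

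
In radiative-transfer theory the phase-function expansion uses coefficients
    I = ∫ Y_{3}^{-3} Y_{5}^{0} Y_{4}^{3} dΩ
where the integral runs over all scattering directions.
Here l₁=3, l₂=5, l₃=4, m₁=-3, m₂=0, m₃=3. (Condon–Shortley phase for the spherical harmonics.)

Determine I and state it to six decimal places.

Rules hold: Σm=0, L=12 even, 2≤4≤8.
N = 7·11·9 = 693
Δ = 4!·2!·6!/13! = 1/180180
Racah Σ t=1..3: t=1:−1/576 t=2:+1/144 t=3:−1/576 = 1/288
⇒ 3j(3 5 4; 0 0 0)² = 20/1001, sgn +1
Racah Σ t=4..4: t=4:+1/5760 = 1/5760
⇒ 3j(3 5 4; -3 0 3)² = 5/572, sgn -1
4πI² = N·(3j₀)²·(3jₘ)² = 225/1859
I = -1·√(0.121033/4π) = -0.09814013

-0.098140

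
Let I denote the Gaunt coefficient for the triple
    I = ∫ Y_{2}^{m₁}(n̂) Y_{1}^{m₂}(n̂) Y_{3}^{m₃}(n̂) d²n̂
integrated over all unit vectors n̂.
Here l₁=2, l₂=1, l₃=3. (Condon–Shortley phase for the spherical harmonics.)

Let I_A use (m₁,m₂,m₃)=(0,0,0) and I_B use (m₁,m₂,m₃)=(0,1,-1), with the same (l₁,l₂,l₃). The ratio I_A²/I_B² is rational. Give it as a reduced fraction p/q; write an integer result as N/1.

3/2

Shared (l₁,l₂,l₃)=(2,1,3): N and (l;000)² cancel in I_A²/I_B².
A: Δ = 0!·4!·2!/7! = 1/105; Racah Σ t=0..0: t=0:+1/4 = 1/4; ⇒ 3j(2 1 3; 0 0 0)² = 3/35, sgn -1
B: Δ = 0!·4!·2!/7! = 1/105; Racah Σ t=0..0: t=0:+1/8 = 1/8; ⇒ 3j(2 1 3; 0 1 -1)² = 2/35, sgn +1
I_A²/I_B² = (3/35)/(2/35) = 3/2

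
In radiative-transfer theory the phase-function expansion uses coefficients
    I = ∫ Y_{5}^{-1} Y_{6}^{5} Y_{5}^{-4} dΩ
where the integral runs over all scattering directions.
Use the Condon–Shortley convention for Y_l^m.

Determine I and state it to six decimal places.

Rules hold: Σm=0, L=16 even, 1≤5≤11.
N = 11·13·11 = 1573
Δ = 6!·4!·6!/17! = 1/28588560
Racah Σ t=1..5: t=1:−1/345600 t=2:+1/13824 t=3:−1/5184 t=4:+1/13824 t=5:−1/345600 = -7/129600
⇒ 3j(5 6 5; 0 0 0)² = 80/7293, sgn +1
Racah Σ t=5..6: t=5:−1/518400 t=6:+1/2073600 = -1/691200
⇒ 3j(5 6 5; -1 5 -4)² = 81/4420, sgn +1
4πI² = N·(3j₀)²·(3jₘ)² = 1188/3757
I = +1·√(0.31621/4π) = 0.15862904

0.158629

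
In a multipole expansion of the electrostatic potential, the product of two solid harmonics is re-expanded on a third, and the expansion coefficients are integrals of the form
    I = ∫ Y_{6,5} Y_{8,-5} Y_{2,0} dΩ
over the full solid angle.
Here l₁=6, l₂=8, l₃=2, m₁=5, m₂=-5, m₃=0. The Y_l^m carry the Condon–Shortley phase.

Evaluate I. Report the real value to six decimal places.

-0.129814

Checks pass: Σm=0; 16 even; l₃=2∈[2,14].
(2·6+1)(2·8+1)(2·2+1) = 1105
Δ: 12! 0! 4! / 17! → 1/30940
sum: t=6:+1/2073600 = 1/2073600
3j²(6 8 2; 0 0 0) = Δ·Π!·Σ² = 28/1105  (sign +1)
sum: t=1:−1/159667200 = -1/159667200
3j²(6 8 2; 5 -5 0) = Δ·Π!·Σ² = 9/1190  (sign -1)
combine: 4πI² = 1105·28/1105·9/1190 = 18/85
take √, sign -1: I = -0.12981410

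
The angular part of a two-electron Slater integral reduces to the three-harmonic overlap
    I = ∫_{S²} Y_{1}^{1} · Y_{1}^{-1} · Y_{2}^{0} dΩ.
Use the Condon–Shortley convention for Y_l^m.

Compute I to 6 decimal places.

m-sum 0 ✓  L=4 even ✓  0≤2≤2 ✓
Π(2lᵢ+1) = 3×3×5 = 45
triangle coeff Δ(1,1,2) = 1/30
Σ_t [0,0]: t=0:+1/1 = 1/1
(3j)²=2/15 [(1 1 2; 0 0 0)], sign=+1
Σ_t [0,0]: t=0:+1/4 = 1/4
(3j)²=1/30 [(1 1 2; 1 -1 0)], sign=+1
⇒ 4πI² = 1/5
I = (+1)√(1/5/(4π)) = 0.12615663

0.126157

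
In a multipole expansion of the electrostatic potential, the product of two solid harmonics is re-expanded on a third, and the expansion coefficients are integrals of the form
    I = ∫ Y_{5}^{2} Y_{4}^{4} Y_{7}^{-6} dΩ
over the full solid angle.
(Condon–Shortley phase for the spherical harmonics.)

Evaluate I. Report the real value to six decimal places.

Rules hold: Σm=0, L=16 even, 1≤7≤9.
N = 11·9·15 = 1485
Δ = 2!·8!·6!/17! = 1/6126120
Racah Σ t=0..2: t=0:+1/69120 t=1:−1/20736 t=2:+1/69120 = -1/51840
⇒ 3j(5 4 7; 0 0 0)² = 280/21879, sgn +1
Racah Σ t=2..2: t=2:+1/7257600 = 1/7257600
⇒ 3j(5 4 7; 2 4 -6)² = 2/85, sgn -1
4πI² = N·(3j₀)²·(3jₘ)² = 1680/3757
I = -1·√(0.447165/4π) = -0.18863797

-0.188638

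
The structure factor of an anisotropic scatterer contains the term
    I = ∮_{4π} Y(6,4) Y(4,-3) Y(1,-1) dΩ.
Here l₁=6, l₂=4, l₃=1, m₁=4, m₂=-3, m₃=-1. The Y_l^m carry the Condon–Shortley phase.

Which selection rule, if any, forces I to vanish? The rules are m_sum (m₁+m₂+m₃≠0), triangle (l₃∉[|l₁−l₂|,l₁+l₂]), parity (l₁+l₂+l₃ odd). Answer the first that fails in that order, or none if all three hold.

Σmᵢ = 0  ✓
l₃∈[|l₁−l₂|,l₁+l₂]=[2,10], have l₃=1  ✗
Σlᵢ = 11 ⇒ odd

triangle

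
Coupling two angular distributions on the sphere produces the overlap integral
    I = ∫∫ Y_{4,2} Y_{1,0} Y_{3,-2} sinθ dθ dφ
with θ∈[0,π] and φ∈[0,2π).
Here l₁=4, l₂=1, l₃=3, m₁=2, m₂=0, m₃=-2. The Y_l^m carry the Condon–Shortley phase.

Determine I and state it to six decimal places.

0.213244

Checks pass: Σm=0; 8 even; l₃=3∈[3,5].
(2·4+1)(2·1+1)(2·3+1) = 189
Δ: 2! 6! 0! / 9! → 1/252
sum: t=1:−1/36 = -1/36
3j²(4 1 3; 0 0 0) = Δ·Π!·Σ² = 4/63  (sign +1)
sum: t=1:−1/120 = -1/120
3j²(4 1 3; 2 0 -2) = Δ·Π!·Σ² = 1/21  (sign +1)
combine: 4πI² = 189·4/63·1/21 = 4/7
take √, sign +1: I = 0.21324362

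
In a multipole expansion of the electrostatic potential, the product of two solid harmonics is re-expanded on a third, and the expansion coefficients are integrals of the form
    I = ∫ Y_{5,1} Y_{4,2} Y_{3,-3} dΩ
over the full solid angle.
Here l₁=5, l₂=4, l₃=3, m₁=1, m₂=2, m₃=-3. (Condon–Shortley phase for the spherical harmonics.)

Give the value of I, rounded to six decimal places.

Checks pass: Σm=0; 12 even; l₃=3∈[1,9].
(2·5+1)(2·4+1)(2·3+1) = 693
Δ: 6! 4! 2! / 13! → 1/180180
sum: t=2:+1/576 t=3:−1/144 t=4:+1/576 = -1/288
3j²(5 4 3; 0 0 0) = Δ·Π!·Σ² = 20/1001  (sign +1)
sum: t=4:+1/2304 = 1/2304
3j²(5 4 3; 1 2 -3) = Δ·Π!·Σ² = 75/4004  (sign +1)
combine: 4πI² = 693·20/1001·75/4004 = 3375/13013
take √, sign +1: I = 0.14366244

0.143662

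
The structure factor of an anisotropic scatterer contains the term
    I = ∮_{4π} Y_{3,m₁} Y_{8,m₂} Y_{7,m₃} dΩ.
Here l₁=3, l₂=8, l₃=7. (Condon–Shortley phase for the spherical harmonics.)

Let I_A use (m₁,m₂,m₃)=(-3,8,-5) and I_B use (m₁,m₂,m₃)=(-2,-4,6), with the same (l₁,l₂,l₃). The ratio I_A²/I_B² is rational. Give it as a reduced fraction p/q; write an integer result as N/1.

l's match ⇒ only the (l;m) 3-j factors differ between A and B.
A: triangle coeff Δ(3,8,7) = 1/5290740; Σ_t [4,4]: t=4:+1/22992076800 = 1/22992076800; (3j)²=5/969 [(3 8 7; -3 8 -5)], sign=+1
B: triangle coeff Δ(3,8,7) = 1/5290740; Σ_t [3,4]: t=3:−1/479001600 t=4:+1/11496038400 = -23/11496038400; (3j)²=529/81396 [(3 8 7; -2 -4 6)], sign=+1
I_A²/I_B² = (5/969)/(529/81396) = 420/529

420/529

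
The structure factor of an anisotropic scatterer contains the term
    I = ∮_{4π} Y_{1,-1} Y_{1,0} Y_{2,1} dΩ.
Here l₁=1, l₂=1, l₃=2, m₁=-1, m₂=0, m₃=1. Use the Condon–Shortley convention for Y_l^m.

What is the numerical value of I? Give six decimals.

-0.218510

Checks pass: Σm=0; 4 even; l₃=2∈[0,2].
(2·1+1)(2·1+1)(2·2+1) = 45
Δ: 0! 2! 2! / 5! → 1/30
sum: t=0:+1/1 = 1/1
3j²(1 1 2; 0 0 0) = Δ·Π!·Σ² = 2/15  (sign +1)
sum: t=0:+1/2 = 1/2
3j²(1 1 2; -1 0 1) = Δ·Π!·Σ² = 1/10  (sign -1)
combine: 4πI² = 45·2/15·1/10 = 3/5
take √, sign -1: I = -0.21850969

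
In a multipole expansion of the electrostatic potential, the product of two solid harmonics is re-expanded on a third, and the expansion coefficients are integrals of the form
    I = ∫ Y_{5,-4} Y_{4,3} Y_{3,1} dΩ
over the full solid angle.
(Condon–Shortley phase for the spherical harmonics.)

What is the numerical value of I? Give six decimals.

0.042401

Rules hold: Σm=0, L=12 even, 1≤3≤9.
N = 11·9·7 = 693
Δ = 6!·4!·2!/13! = 1/180180
Racah Σ t=2..4: t=2:+1/576 t=3:−1/144 t=4:+1/576 = -1/288
⇒ 3j(5 4 3; 0 0 0)² = 20/1001, sgn +1
Racah Σ t=5..6: t=5:−1/5760 t=6:+1/4320 = 1/17280
⇒ 3j(5 4 3; -4 3 1)² = 7/4290, sgn +1
4πI² = N·(3j₀)²·(3jₘ)² = 42/1859
I = +1·√(0.0225928/4π) = 0.04240138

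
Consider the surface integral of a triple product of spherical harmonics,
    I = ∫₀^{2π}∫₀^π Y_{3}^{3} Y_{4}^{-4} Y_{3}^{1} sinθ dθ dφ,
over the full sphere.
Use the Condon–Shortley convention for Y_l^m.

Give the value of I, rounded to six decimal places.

Rules hold: Σm=0, L=10 even, 1≤3≤7.
N = 7·9·7 = 441
Δ = 4!·2!·4!/11! = 1/34650
Racah Σ t=1..3: t=1:−1/72 t=2:+1/16 t=3:−1/72 = 5/144
⇒ 3j(3 4 3; 0 0 0)² = 2/77, sgn -1
Racah Σ t=0..0: t=0:+1/1152 = 1/1152
⇒ 3j(3 4 3; 3 -4 1)² = 1/33, sgn +1
4πI² = N·(3j₀)²·(3jₘ)² = 42/121
I = -1·√(0.347107/4π) = -0.16619847

-0.166198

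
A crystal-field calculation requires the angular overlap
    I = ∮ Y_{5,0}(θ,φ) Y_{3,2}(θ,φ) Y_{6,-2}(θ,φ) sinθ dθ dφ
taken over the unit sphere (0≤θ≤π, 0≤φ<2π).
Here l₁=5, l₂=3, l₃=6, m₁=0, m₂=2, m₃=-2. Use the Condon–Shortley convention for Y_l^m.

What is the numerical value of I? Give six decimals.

-0.077843

Rules hold: Σm=0, L=14 even, 2≤6≤8.
N = 11·7·13 = 1001
Δ = 2!·8!·4!/15! = 1/675675
Racah Σ t=0..2: t=0:+1/8640 t=1:−1/2304 t=2:+1/8640 = -7/34560
⇒ 3j(5 3 6; 0 0 0)² = 7/429, sgn -1
Racah Σ t=1..2: t=1:−1/13824 t=2:+1/8640 = 1/23040
⇒ 3j(5 3 6; 0 2 -2)² = 2/429, sgn +1
4πI² = N·(3j₀)²·(3jₘ)² = 98/1287
I = -1·√(0.0761461/4π) = -0.07784287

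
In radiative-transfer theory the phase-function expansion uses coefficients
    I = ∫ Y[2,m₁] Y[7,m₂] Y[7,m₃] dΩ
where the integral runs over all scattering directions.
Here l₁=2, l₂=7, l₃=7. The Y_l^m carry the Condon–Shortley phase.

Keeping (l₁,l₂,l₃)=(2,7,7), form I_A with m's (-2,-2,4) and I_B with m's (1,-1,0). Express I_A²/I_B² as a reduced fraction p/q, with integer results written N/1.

275/7

l's match ⇒ only the (l;m) 3-j factors differ between A and B.
A: triangle coeff Δ(2,7,7) = 1/185640; Σ_t [2,2]: t=2:+1/8709120 = 1/8709120; (3j)²=55/3094 [(2 7 7; -2 -2 4)], sign=-1
B: triangle coeff Δ(2,7,7) = 1/185640; Σ_t [0,1]: t=0:+1/1036800 t=1:−1/1209600 = 1/7257600; (3j)²=1/2210 [(2 7 7; 1 -1 0)], sign=-1
I_A²/I_B² = (55/3094)/(1/2210) = 275/7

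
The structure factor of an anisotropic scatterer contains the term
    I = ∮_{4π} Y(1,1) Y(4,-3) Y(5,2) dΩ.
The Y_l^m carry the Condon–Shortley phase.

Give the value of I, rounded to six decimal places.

Rules hold: Σm=0, L=10 even, 3≤5≤5.
N = 3·9·11 = 297
Δ = 0!·2!·8!/11! = 1/495
Racah Σ t=0..0: t=0:+1/576 = 1/576
⇒ 3j(1 4 5; 0 0 0)² = 5/99, sgn -1
Racah Σ t=0..0: t=0:+1/10080 = 1/10080
⇒ 3j(1 4 5; 1 -3 2)² = 1/165, sgn -1
4πI² = N·(3j₀)²·(3jₘ)² = 1/11
I = +1·√(0.0909091/4π) = 0.08505478

0.085055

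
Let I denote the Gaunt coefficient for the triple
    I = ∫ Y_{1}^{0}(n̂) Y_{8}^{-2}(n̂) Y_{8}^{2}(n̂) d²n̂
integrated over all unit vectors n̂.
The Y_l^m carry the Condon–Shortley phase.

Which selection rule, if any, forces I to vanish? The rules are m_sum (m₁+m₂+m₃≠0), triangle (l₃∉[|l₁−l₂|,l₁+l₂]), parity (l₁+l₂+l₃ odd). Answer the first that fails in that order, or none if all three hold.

azimuthal sum: 0 − 2 + 2 = 0  ✓
7 ≤ 8 ≤ 9 (triangle on l)  ✓
L = 1 + 8 + 8 = 17 (odd)  ✗

parity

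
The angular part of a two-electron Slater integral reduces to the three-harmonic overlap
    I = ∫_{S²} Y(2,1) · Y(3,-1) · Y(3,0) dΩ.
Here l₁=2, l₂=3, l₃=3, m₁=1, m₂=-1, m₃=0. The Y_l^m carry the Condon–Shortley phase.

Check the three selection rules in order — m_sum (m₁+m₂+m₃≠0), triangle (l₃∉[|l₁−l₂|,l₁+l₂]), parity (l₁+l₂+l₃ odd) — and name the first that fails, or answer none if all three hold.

none

Σmᵢ = 0  ✓
l₃∈[|l₁−l₂|,l₁+l₂]=[1,5], have l₃=3  ✓
Σlᵢ = 8 ⇒ even  ✓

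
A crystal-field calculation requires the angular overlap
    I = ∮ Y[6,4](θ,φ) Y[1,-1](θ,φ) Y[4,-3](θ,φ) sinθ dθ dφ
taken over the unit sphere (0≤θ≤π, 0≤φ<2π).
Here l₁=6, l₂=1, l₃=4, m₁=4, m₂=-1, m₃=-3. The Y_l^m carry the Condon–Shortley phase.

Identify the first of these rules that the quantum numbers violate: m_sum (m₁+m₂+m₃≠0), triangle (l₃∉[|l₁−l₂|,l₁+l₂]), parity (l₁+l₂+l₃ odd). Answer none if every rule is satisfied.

m₁+m₂+m₃ = 4 − 1 − 3 = 0  ✓
triangle: |6−1|=5 ≤ l₃=4 ≤ 6+1=7  ✗
parity: l₁+l₂+l₃ = 11 is odd

triangle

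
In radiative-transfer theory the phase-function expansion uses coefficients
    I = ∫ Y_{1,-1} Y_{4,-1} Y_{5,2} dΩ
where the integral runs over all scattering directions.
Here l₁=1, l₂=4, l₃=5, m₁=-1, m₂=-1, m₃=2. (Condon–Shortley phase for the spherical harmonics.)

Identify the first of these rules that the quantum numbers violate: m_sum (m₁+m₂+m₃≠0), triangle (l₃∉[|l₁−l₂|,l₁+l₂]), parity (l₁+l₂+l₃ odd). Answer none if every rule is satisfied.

m₁+m₂+m₃ = -1 − 1 + 2 = 0  ✓
triangle: |1−4|=3 ≤ l₃=5 ≤ 1+4=5  ✓
parity: l₁+l₂+l₃ = 10 is even  ✓

none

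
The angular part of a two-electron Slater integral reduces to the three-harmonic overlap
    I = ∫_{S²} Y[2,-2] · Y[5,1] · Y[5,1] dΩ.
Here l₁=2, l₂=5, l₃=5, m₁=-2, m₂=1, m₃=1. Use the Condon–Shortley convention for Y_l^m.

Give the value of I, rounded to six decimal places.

Rules hold: Σm=0, L=12 even, 3≤5≤7.
N = 5·11·11 = 605
Δ = 2!·2!·8!/13! = 1/38610
Racah Σ t=0..2: t=0:+1/2880 t=1:−1/576 t=2:+1/2880 = -1/960
⇒ 3j(2 5 5; 0 0 0)² = 10/429, sgn +1
Racah Σ t=2..2: t=2:+1/2304 = 1/2304
⇒ 3j(2 5 5; -2 1 1)² = 5/143, sgn +1
4πI² = N·(3j₀)²·(3jₘ)² = 250/507
I = +1·√(0.493097/4π) = 0.19808933

0.198089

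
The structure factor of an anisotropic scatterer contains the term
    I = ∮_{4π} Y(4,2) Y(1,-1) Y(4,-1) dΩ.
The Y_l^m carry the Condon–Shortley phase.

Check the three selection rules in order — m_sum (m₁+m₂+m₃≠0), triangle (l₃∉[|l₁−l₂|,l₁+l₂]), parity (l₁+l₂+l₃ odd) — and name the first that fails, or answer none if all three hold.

azimuthal sum: 2 − 1 − 1 = 0  ✓
3 ≤ 4 ≤ 5 (triangle on l)  ✓
L = 4 + 1 + 4 = 9 (odd)  ✗

parity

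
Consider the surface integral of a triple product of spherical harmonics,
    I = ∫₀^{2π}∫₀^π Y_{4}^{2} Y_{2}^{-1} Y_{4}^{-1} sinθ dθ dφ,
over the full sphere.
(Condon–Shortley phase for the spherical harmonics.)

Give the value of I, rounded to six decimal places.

Checks pass: Σm=0; 10 even; l₃=4∈[2,6].
(2·4+1)(2·2+1)(2·4+1) = 405
Δ: 2! 6! 2! / 11! → 1/13860
sum: t=0:+1/192 t=1:−1/36 t=2:+1/192 = -5/288
3j²(4 2 4; 0 0 0) = Δ·Π!·Σ² = 20/693  (sign -1)
sum: t=0:+1/96 t=1:−1/240 = 1/160
3j²(4 2 4; 2 -1 -1) = Δ·Π!·Σ² = 27/1540  (sign -1)
combine: 4πI² = 405·20/693·27/1540 = 1215/5929
take √, sign +1: I = 0.12770047

0.127700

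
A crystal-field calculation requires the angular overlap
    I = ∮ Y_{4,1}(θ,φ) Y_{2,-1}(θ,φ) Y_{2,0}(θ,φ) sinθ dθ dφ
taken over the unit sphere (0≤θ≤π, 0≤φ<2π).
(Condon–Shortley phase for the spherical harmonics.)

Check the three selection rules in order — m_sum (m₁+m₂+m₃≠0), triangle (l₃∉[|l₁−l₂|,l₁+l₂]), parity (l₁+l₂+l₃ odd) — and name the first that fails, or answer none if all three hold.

none

azimuthal sum: 1 − 1 + 0 = 0  ✓
2 ≤ 2 ≤ 6 (triangle on l)  ✓
L = 4 + 2 + 2 = 8 (even)  ✓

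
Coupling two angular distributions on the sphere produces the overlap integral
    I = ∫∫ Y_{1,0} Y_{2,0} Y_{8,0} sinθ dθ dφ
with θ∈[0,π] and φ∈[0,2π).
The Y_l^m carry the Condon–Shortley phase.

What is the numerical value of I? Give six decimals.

0.000000

triangle: need 1≤l₃≤3, have 8; I=0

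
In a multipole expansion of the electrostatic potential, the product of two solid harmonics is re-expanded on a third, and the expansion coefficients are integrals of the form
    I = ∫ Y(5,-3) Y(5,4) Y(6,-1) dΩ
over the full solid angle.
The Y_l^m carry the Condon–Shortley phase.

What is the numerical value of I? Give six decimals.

-0.154663

Rules hold: Σm=0, L=16 even, 0≤6≤10.
N = 11·11·13 = 1573
Δ = 4!·6!·6!/17! = 1/28588560
Racah Σ t=0..4: t=0:+1/345600 t=1:−1/13824 t=2:+1/5184 t=3:−1/13824 t=4:+1/345600 = 7/129600
⇒ 3j(5 5 6; 0 0 0)² = 80/7293, sgn +1
Racah Σ t=3..4: t=3:−1/518400 t=4:+1/138240 = 11/2073600
⇒ 3j(5 5 6; -3 4 -1)² = 77/4420, sgn -1
4πI² = N·(3j₀)²·(3jₘ)² = 3388/11271
I = -1·√(0.300594/4π) = -0.15466268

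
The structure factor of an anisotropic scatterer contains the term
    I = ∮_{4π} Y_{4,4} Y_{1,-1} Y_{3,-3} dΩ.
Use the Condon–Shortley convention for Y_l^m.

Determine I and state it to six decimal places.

Checks pass: Σm=0; 8 even; l₃=3∈[3,5].
(2·4+1)(2·1+1)(2·3+1) = 189
Δ: 2! 6! 0! / 9! → 1/252
sum: t=1:−1/36 = -1/36
3j²(4 1 3; 0 0 0) = Δ·Π!·Σ² = 4/63  (sign +1)
sum: t=0:+1/1440 = 1/1440
3j²(4 1 3; 4 -1 -3) = Δ·Π!·Σ² = 1/9  (sign +1)
combine: 4πI² = 189·4/63·1/9 = 4/3
take √, sign +1: I = 0.32573501

0.325735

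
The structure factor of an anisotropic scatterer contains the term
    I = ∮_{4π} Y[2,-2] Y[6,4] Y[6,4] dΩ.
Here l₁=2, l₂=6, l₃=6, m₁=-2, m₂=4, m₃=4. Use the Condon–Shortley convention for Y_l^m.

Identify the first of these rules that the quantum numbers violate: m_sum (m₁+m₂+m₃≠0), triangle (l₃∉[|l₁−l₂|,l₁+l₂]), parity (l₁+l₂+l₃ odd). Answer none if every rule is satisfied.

m_sum

m₁+m₂+m₃ = -2 + 4 + 4 = 6  ✗
triangle: |2−6|=4 ≤ l₃=6 ≤ 2+6=8
parity: l₁+l₂+l₃ = 14 is even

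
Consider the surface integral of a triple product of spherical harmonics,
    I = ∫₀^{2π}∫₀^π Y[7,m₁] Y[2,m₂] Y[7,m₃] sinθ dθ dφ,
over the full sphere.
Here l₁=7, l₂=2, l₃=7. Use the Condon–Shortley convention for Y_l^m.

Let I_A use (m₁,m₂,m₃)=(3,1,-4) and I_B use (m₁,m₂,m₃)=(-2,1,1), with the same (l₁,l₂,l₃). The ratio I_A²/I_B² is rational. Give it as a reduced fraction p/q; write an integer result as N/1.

Same 7,2,7: normalisation and zero-m 3j drop out of the ratio.
A: Δ: 2! 12! 2! / 17! → 1/185640; sum: t=1:−1/4354560 t=2:+1/14515200 = -1/6220800; 3j²(7 2 7; 3 1 -4) = Δ·Π!·Σ² = 77/4420  (sign +1)
B: Δ: 2! 12! 2! / 17! → 1/185640; sum: t=1:−1/1935360 t=2:+1/1209600 = 1/3225600; 3j²(7 2 7; -2 1 1) = Δ·Π!·Σ² = 243/61880  (sign +1)
I_A²/I_B² = (77/4420)/(243/61880) = 1078/243

1078/243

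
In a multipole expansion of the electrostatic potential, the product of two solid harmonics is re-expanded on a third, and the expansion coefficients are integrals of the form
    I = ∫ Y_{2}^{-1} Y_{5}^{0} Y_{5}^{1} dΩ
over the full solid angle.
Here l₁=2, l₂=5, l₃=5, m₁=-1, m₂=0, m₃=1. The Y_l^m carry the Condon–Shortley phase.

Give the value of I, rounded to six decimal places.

Checks pass: Σm=0; 12 even; l₃=5∈[3,7].
(2·2+1)(2·5+1)(2·5+1) = 605
Δ: 2! 2! 8! / 13! → 1/38610
sum: t=0:+1/2880 t=1:−1/576 t=2:+1/2880 = -1/960
3j²(2 5 5; 0 0 0) = Δ·Π!·Σ² = 10/429  (sign +1)
sum: t=1:−1/1152 t=2:+1/1440 = -1/5760
3j²(2 5 5; -1 0 1) = Δ·Π!·Σ² = 1/858  (sign -1)
combine: 4πI² = 605·10/429·1/858 = 25/1521
take √, sign -1: I = -0.03616600

-0.036166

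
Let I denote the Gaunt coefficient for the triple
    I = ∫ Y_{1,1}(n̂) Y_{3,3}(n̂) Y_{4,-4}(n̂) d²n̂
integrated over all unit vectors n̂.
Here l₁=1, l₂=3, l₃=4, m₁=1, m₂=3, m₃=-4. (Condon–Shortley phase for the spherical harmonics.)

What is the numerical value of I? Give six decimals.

0.325735

Rules hold: Σm=0, L=8 even, 2≤4≤4.
N = 3·7·9 = 189
Δ = 0!·2!·6!/9! = 1/252
Racah Σ t=0..0: t=0:+1/36 = 1/36
⇒ 3j(1 3 4; 0 0 0)² = 4/63, sgn +1
Racah Σ t=0..0: t=0:+1/1440 = 1/1440
⇒ 3j(1 3 4; 1 3 -4)² = 1/9, sgn +1
4πI² = N·(3j₀)²·(3jₘ)² = 4/3
I = +1·√(1.33333/4π) = 0.32573501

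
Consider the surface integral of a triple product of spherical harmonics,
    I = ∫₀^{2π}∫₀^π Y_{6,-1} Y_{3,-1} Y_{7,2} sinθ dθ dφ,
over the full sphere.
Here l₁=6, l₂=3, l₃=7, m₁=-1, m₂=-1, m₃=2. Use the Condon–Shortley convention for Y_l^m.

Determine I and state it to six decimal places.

0.123918

m-sum 0 ✓  L=16 even ✓  3≤7≤9 ✓
Π(2lᵢ+1) = 13×7×15 = 1365
triangle coeff Δ(6,3,7) = 1/2042040
Σ_t [0,2]: t=0:+1/207360 t=1:−1/57600 t=2:+1/207360 = -1/129600
(3j)²=168/12155 [(6 3 7; 0 0 0)], sign=+1
Σ_t [0,2]: t=0:+1/241920 t=1:−1/103680 t=2:+1/691200 = -59/14515200
(3j)²=3481/340340 [(6 3 7; -1 -1 2)], sign=+1
⇒ 4πI² = 438606/2272985
I = (+1)√(438606/2272985/(4π)) = 0.12391791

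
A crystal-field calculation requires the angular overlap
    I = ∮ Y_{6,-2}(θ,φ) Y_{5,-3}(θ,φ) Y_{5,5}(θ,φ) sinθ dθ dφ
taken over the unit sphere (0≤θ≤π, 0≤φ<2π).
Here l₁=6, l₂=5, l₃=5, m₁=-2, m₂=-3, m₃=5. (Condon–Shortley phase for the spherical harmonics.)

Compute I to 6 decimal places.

m-sum 0 ✓  L=16 even ✓  1≤5≤11 ✓
Π(2lᵢ+1) = 13×11×11 = 1573
triangle coeff Δ(6,5,5) = 1/28588560
Σ_t [1,5]: t=1:−1/345600 t=2:+1/13824 t=3:−1/5184 t=4:+1/13824 t=5:−1/345600 = -7/129600
(3j)²=80/7293 [(6 5 5; 0 0 0)], sign=+1
Σ_t [2,2]: t=2:+1/829440 = 1/829440
(3j)²=35/2431 [(6 5 5; -2 -3 5)], sign=+1
⇒ 4πI² = 2800/11271
I = (+1)√(2800/11271/(4π)) = 0.14060244

0.140602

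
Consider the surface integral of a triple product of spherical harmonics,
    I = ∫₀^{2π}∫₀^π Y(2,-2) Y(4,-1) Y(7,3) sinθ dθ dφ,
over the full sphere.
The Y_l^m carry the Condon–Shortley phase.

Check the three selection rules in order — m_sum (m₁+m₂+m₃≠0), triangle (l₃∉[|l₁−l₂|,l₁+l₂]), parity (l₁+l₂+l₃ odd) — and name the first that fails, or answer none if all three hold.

Σmᵢ = 0  ✓
l₃∈[|l₁−l₂|,l₁+l₂]=[2,6], have l₃=7  ✗
Σlᵢ = 13 ⇒ odd

triangle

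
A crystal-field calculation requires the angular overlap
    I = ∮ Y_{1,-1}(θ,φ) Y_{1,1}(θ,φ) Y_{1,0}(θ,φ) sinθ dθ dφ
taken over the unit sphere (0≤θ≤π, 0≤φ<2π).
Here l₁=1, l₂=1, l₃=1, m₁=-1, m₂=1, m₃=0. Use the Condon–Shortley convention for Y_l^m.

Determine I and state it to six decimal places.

0.000000

l₁+l₂+l₃=3 is odd: 3j(l;000)=0 ⇒ I=0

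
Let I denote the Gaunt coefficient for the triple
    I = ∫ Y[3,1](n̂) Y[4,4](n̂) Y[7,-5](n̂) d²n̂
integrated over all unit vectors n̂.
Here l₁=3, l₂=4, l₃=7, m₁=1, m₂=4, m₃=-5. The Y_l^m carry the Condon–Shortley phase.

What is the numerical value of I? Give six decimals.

-0.149912

Checks pass: Σm=0; 14 even; l₃=7∈[1,7].
(2·3+1)(2·4+1)(2·7+1) = 945
Δ: 0! 6! 8! / 15! → 1/45045
sum: t=0:+1/20736 = 1/20736
3j²(3 4 7; 0 0 0) = Δ·Π!·Σ² = 35/1287  (sign -1)
sum: t=0:+1/1935360 = 1/1935360
3j²(3 4 7; 1 4 -5) = Δ·Π!·Σ² = 1/91  (sign +1)
combine: 4πI² = 945·35/1287·1/91 = 525/1859
take √, sign -1: I = -0.14991153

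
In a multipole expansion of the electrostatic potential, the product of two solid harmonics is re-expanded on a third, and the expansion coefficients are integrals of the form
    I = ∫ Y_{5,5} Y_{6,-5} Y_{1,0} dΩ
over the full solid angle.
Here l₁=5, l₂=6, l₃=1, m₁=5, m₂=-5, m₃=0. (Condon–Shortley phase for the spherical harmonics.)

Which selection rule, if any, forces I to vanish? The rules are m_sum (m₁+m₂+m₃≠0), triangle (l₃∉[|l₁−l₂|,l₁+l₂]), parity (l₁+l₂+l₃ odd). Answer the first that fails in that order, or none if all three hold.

none

azimuthal sum: 5 − 5 + 0 = 0  ✓
1 ≤ 1 ≤ 11 (triangle on l)  ✓
L = 5 + 6 + 1 = 12 (even)  ✓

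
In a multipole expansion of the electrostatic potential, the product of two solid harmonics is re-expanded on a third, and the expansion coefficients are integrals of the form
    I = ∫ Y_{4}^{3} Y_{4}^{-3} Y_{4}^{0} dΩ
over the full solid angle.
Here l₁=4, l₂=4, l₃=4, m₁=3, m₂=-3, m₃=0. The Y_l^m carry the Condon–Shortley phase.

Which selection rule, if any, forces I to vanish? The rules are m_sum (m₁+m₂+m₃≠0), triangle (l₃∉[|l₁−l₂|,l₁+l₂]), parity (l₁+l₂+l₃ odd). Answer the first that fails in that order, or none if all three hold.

none

Σmᵢ = 0  ✓
l₃∈[|l₁−l₂|,l₁+l₂]=[0,8], have l₃=4  ✓
Σlᵢ = 12 ⇒ even  ✓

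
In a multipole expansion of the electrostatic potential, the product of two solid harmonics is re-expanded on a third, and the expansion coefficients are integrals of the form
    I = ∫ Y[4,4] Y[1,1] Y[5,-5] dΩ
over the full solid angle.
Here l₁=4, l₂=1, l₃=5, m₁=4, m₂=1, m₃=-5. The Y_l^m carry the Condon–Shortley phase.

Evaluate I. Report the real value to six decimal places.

-0.329416

Checks pass: Σm=0; 10 even; l₃=5∈[3,5].
(2·4+1)(2·1+1)(2·5+1) = 297
Δ: 0! 8! 2! / 11! → 1/495
sum: t=0:+1/576 = 1/576
3j²(4 1 5; 0 0 0) = Δ·Π!·Σ² = 5/99  (sign -1)
sum: t=0:+1/80640 = 1/80640
3j²(4 1 5; 4 1 -5) = Δ·Π!·Σ² = 1/11  (sign +1)
combine: 4πI² = 297·5/99·1/11 = 15/11
take √, sign -1: I = -0.32941575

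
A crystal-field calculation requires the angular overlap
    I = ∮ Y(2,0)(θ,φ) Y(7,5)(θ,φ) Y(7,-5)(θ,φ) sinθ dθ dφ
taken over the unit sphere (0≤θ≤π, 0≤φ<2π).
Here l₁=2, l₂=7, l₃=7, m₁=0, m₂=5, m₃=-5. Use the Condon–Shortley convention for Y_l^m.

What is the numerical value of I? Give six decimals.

Rules hold: Σm=0, L=16 even, 5≤7≤9.
N = 5·15·15 = 1125
Δ = 2!·2!·12!/17! = 1/185640
Racah Σ t=0..2: t=0:+1/2419200 t=1:−1/518400 t=2:+1/2419200 = -1/907200
⇒ 3j(2 7 7; 0 0 0)² = 56/3315, sgn +1
Racah Σ t=0..2: t=0:+1/1916006400 t=1:−1/39916800 t=2:+1/29030400 = 19/1916006400
⇒ 3j(2 7 7; 0 5 -5)² = 361/185640, sgn +1
4πI² = N·(3j₀)²·(3jₘ)² = 1805/48841
I = +1·√(0.0369567/4π) = 0.05423022

0.054230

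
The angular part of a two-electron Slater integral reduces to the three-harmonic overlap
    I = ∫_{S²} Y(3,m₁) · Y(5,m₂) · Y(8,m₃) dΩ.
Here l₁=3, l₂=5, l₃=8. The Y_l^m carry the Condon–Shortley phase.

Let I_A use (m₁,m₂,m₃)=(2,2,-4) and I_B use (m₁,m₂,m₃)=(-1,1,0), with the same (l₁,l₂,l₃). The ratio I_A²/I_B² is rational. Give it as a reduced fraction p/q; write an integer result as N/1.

396/245

Same 3,5,8: normalisation and zero-m 3j drop out of the ratio.
A: Δ: 0! 6! 10! / 17! → 1/136136; sum: t=0:+1/3628800 = 1/3628800; 3j²(3 5 8; 2 2 -4) = Δ·Π!·Σ² = 36/1547  (sign +1)
B: Δ: 0! 6! 10! / 17! → 1/136136; sum: t=0:+1/829440 = 1/829440; 3j²(3 5 8; -1 1 0) = Δ·Π!·Σ² = 35/2431  (sign +1)
I_A²/I_B² = (36/1547)/(35/2431) = 396/245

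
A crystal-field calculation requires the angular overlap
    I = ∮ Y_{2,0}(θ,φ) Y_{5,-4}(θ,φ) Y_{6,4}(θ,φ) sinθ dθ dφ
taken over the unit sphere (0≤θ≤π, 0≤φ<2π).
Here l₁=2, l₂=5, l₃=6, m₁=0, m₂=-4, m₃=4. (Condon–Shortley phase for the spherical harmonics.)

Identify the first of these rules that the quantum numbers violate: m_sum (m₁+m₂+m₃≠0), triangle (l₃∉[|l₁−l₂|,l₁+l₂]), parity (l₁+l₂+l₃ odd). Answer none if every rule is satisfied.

parity

m₁+m₂+m₃ = 0 − 4 + 4 = 0  ✓
triangle: |2−5|=3 ≤ l₃=6 ≤ 2+5=7  ✓
parity: l₁+l₂+l₃ = 13 is odd  ✗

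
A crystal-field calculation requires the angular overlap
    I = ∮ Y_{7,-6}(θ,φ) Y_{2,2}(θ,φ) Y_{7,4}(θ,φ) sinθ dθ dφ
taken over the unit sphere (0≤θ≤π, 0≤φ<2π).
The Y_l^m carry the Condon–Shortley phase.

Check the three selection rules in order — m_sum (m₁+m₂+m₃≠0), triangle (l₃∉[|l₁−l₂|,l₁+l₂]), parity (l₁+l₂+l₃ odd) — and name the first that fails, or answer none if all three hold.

none

m₁+m₂+m₃ = -6 + 2 + 4 = 0  ✓
triangle: |7−2|=5 ≤ l₃=7 ≤ 7+2=9  ✓
parity: l₁+l₂+l₃ = 16 is even  ✓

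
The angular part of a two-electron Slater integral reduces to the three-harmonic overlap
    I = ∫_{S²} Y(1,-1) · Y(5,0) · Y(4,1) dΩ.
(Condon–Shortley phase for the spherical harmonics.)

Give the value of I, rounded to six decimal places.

0.155288

Rules hold: Σm=0, L=10 even, 4≤4≤6.
N = 3·11·9 = 297
Δ = 2!·0!·8!/11! = 1/495
Racah Σ t=1..1: t=1:−1/576 = -1/576
⇒ 3j(1 5 4; 0 0 0)² = 5/99, sgn -1
Racah Σ t=2..2: t=2:+1/1440 = 1/1440
⇒ 3j(1 5 4; -1 0 1)² = 2/99, sgn -1
4πI² = N·(3j₀)²·(3jₘ)² = 10/33
I = +1·√(0.30303/4π) = 0.15528807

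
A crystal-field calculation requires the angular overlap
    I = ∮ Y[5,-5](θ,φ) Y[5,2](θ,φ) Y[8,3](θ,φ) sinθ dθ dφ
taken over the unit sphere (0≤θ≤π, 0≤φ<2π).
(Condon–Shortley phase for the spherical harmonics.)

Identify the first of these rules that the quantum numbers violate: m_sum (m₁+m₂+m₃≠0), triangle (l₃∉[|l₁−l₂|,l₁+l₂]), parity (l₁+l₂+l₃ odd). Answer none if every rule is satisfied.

none

Σmᵢ = 0  ✓
l₃∈[|l₁−l₂|,l₁+l₂]=[0,10], have l₃=8  ✓
Σlᵢ = 18 ⇒ even  ✓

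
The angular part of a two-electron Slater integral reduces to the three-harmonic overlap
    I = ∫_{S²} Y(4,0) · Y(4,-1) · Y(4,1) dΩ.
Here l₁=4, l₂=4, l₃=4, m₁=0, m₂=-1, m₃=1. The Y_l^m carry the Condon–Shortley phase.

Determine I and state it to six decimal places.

-0.068481

Rules hold: Σm=0, L=12 even, 0≤4≤8.
N = 9·9·9 = 729
Δ = 4!·4!·4!/13! = 1/450450
Racah Σ t=0..4: t=0:+1/13824 t=1:−1/216 t=2:+1/64 t=3:−1/216 t=4:+1/13824 = 5/768
⇒ 3j(4 4 4; 0 0 0)² = 18/1001, sgn +1
Racah Σ t=0..3: t=0:+1/3456 t=1:−1/144 t=2:+1/96 t=3:−1/864 = 1/384
⇒ 3j(4 4 4; 0 -1 1)² = 9/2002, sgn -1
4πI² = N·(3j₀)²·(3jₘ)² = 59049/1002001
I = -1·√(0.0589311/4π) = -0.06848055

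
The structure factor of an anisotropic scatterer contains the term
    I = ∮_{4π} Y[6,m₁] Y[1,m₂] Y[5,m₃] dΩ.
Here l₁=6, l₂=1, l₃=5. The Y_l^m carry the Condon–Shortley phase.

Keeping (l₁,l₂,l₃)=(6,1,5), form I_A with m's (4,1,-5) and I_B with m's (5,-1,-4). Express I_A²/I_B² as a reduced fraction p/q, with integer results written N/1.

l's match ⇒ only the (l;m) 3-j factors differ between A and B.
A: triangle coeff Δ(6,1,5) = 1/858; Σ_t [2,2]: t=2:+1/7257600 = 1/7257600; (3j)²=1/858 [(6 1 5; 4 1 -5)], sign=+1
B: triangle coeff Δ(6,1,5) = 1/858; Σ_t [0,0]: t=0:+1/725760 = 1/725760; (3j)²=5/78 [(6 1 5; 5 -1 -4)], sign=-1
I_A²/I_B² = (1/858)/(5/78) = 1/55

1/55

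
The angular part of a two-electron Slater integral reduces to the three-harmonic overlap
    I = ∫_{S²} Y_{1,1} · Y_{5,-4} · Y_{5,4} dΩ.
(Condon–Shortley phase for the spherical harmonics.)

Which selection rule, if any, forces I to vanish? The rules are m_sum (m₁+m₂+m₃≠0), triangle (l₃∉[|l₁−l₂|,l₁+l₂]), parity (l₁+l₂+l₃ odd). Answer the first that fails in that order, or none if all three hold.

azimuthal sum: 1 − 4 + 4 = 1  ✗
4 ≤ 5 ≤ 6 (triangle on l)
L = 1 + 5 + 5 = 11 (odd)

m_sum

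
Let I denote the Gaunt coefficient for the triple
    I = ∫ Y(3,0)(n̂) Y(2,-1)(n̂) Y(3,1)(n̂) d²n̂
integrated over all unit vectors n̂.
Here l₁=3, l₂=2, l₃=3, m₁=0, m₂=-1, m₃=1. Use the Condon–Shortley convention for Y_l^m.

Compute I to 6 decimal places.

-0.059471

m-sum 0 ✓  L=8 even ✓  1≤3≤5 ✓
Π(2lᵢ+1) = 7×5×7 = 245
triangle coeff Δ(3,2,3) = 1/3780
Σ_t [0,2]: t=0:+1/24 t=1:−1/4 t=2:+1/24 = -1/6
(3j)²=4/105 [(3 2 3; 0 0 0)], sign=+1
Σ_t [0,1]: t=0:+1/12 t=1:−1/8 = -1/24
(3j)²=1/210 [(3 2 3; 0 -1 1)], sign=-1
⇒ 4πI² = 2/45
I = (-1)√(2/45/(4π)) = -0.05947080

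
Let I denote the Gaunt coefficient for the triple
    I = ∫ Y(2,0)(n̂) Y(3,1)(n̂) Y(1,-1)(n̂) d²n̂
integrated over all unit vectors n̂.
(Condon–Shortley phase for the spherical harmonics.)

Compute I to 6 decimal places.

m-sum 0 ✓  L=6 even ✓  1≤1≤5 ✓
Π(2lᵢ+1) = 5×7×3 = 105
triangle coeff Δ(2,3,1) = 1/105
Σ_t [2,2]: t=2:+1/4 = 1/4
(3j)²=3/35 [(2 3 1; 0 0 0)], sign=-1
Σ_t [2,2]: t=2:+1/8 = 1/8
(3j)²=2/35 [(2 3 1; 0 1 -1)], sign=+1
⇒ 4πI² = 18/35
I = (-1)√(18/35/(4π)) = -0.20230066

-0.202301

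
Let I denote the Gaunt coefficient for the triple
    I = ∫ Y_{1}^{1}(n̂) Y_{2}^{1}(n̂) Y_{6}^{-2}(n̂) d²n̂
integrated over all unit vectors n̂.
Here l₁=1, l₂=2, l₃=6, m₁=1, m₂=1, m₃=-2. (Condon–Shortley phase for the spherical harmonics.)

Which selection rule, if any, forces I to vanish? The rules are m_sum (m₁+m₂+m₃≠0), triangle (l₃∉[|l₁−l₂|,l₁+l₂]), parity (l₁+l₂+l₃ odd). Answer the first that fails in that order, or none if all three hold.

m₁+m₂+m₃ = 1 + 1 − 2 = 0  ✓
triangle: |1−2|=1 ≤ l₃=6 ≤ 1+2=3  ✗
parity: l₁+l₂+l₃ = 9 is odd

triangle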